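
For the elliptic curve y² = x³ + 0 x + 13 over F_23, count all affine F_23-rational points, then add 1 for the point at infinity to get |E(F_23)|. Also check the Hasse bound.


Affine points = {(0, 6), (0, 17), (4, 10), (4, 13), (5, 0), (9, 11), (9, 12), (10, 1), (10, 22), (12, 4), (12, 19), (13, 5), (13, 18), (17, 2), (17, 21), (18, 7), (18, 16), (19, 8), (19, 15), (20, 3), (20, 20), (22, 9), (22, 14)}; affine count = 23; |E(F_23)| = 24.

Discriminant check: Δ ∝ 4a³ + 27b² = 4·0³ + 27·13² = 4·0 + 27·169 ≡ 9 (mod 23). Nonzero ⇒ E is nonsingular.
For each x ∈ F_23, compute rhs = x³ + 0·x + 13 mod 23, then count y ∈ F_23 with y² ≡ rhs.
  x = 0: rhs = 13, matching y values: 6, 17 (2 points).
  x = 1: rhs = 14, matching y values: none (0 points).
  x = 2: rhs = 21, matching y values: none (0 points).
  x = 3: rhs = 17, matching y values: none (0 points).
  x = 4: rhs = 8, matching y values: 10, 13 (2 points).
  x = 5: rhs = 0, matching y values: 0 (1 points).
  x = 6: rhs = 22, matching y values: none (0 points).
  x = 7: rhs = 11, matching y values: none (0 points).
  x = 8: rhs = 19, matching y values: none (0 points).
  x = 9: rhs = 6, matching y values: 11, 12 (2 points).
  x = 10: rhs = 1, matching y values: 1, 22 (2 points).
  x = 11: rhs = 10, matching y values: none (0 points).
  x = 12: rhs = 16, matching y values: 4, 19 (2 points).
  x = 13: rhs = 2, matching y values: 5, 18 (2 points).
  x = 14: rhs = 20, matching y values: none (0 points).
  x = 15: rhs = 7, matching y values: none (0 points).
  x = 16: rhs = 15, matching y values: none (0 points).
  x = 17: rhs = 4, matching y values: 2, 21 (2 points).
  x = 18: rhs = 3, matching y values: 7, 16 (2 points).
  x = 19: rhs = 18, matching y values: 8, 15 (2 points).
  x = 20: rhs = 9, matching y values: 3, 20 (2 points).
  x = 21: rhs = 5, matching y values: none (0 points).
  x = 22: rhs = 12, matching y values: 9, 14 (2 points).
Total affine count: 23.
Full point count |E(F_23)| = 23 + 1 = 24.
Hasse bound: |24 − (23+1)| = |0| = 0 ≤ 2√23 ≈ 9.5917 ✓.


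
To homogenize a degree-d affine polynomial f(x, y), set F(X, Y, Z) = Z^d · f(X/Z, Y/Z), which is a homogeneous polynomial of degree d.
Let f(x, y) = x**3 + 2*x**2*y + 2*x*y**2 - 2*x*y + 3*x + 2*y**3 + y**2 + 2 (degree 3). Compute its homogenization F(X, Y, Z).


F(X, Y, Z) = X**3 + 2*X**2*Y + 2*X*Y**2 - 2*X*Y*Z + 3*X*Z**2 + 2*Y**3 + Y**2*Z + 2*Z**3

deg(f) = 3.
Substitute x = X/Z, y = Y/Z into f, then multiply by Z^3.
  monomial 1·x^3·y^0 ↦ 1·X^3·Y^0·Z^0.
  monomial 2·x^2·y^1 ↦ 2·X^2·Y^1·Z^0.
  monomial 2·x^1·y^2 ↦ 2·X^1·Y^2·Z^0.
  monomial -2·x^1·y^1 ↦ -2·X^1·Y^1·Z^1.
  monomial 3·x^1·y^0 ↦ 3·X^1·Y^0·Z^2.
  monomial 2·x^0·y^3 ↦ 2·X^0·Y^3·Z^0.
  monomial 1·x^0·y^2 ↦ 1·X^0·Y^2·Z^1.
  monomial 2·x^0·y^0 ↦ 2·X^0·Y^0·Z^3.
Collecting: F(X, Y, Z) = X**3 + 2*X**2*Y + 2*X*Y**2 - 2*X*Y*Z + 3*X*Z**2 + 2*Y**3 + Y**2*Z + 2*Z**3.


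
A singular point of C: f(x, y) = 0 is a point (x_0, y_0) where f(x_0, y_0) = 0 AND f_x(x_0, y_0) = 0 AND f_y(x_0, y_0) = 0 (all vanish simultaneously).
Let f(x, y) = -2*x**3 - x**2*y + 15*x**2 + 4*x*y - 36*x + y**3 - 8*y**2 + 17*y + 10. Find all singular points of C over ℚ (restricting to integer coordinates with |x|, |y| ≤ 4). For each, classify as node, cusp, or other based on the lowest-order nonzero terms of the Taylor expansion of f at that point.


Singular points: {(2, 3)}; classification: cusp.

Compute partial derivatives:
  f_x = -6*x**2 - 2*x*y + 30*x + 4*y - 36.
  f_y = -x**2 + 4*x + 3*y**2 - 16*y + 17.
Scan x_0 ∈ {−4, ..., 4}. For each x_0, f_y(x_0, y) is a polynomial in y; find its integer roots y ∈ {−4, ..., 4}, then test f_x and f at those candidates.
  x = -4: f_y(-4, y) = 3*y**2 - 16*y - 15; no integer root y with |y| ≤ 4.
  x = -3: f_y(-3, y) = 3*y**2 - 16*y - 4; no integer root y with |y| ≤ 4.
  x = -2: f_y(-2, y) = 3*y**2 - 16*y + 5; no integer root y with |y| ≤ 4.
  x = -1: f_y(-1, y) = 3*y**2 - 16*y + 12; no integer root y with |y| ≤ 4.
  x = 0: f_y(0, y) = 3*y**2 - 16*y + 17; no integer root y with |y| ≤ 4.
  x = 1: f_y(1, y) = 3*y**2 - 16*y + 20; vanishes at y ∈ {2}. (1, 2): f_x = -8 ≠ 0.
  x = 2: f_y(2, y) = 3*y**2 - 16*y + 21; vanishes at y ∈ {3}. (2, 3): f_x = 0, f = 0 — SINGULAR.
  x = 3: f_y(3, y) = 3*y**2 - 16*y + 20; vanishes at y ∈ {2}. (3, 2): f_x = -4 ≠ 0.
  x = 4: f_y(4, y) = 3*y**2 - 16*y + 17; no integer root y with |y| ≤ 4.
Only singular point on the grid: (2, 3).
Classify: substitute x = 2 + u, y = 3 + v and expand: f = -2*u**3 - u**2*v + v**3 + v**2.
No constant or linear terms (consistent with a singular point). Quadratic part: v**2. Cubic part: -2*u**3 - u**2*v + v**3.
The quadratic part v**2 is a perfect square, so there is a single (double) tangent line v = 0, i.e. y = 3. Restricting the cubic part to that line (v = 0) leaves -2*u**3 ≠ 0, so f is not divisible by v and the branch is v² ≈ 2*u**3 to lowest order — this is a cusp.
Classification: cusp.


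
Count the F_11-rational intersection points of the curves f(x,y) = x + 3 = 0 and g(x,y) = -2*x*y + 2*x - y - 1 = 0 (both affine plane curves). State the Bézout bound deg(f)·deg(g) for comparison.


Common zeros: {(8, 8)}; count = 1; Bézout bound = 2.

deg(f) = 1, deg(g) = 2, so Bézout bound = 2.
Scan x ∈ F_11. For each x, list the y ∈ F_11 with f(x, y) ≡ 0 and those with g(x, y) ≡ 0 (mod 11); the common zeros in that column are the intersection.
  x = 0: f ≡ 0 at y ∈ ∅; g ≡ 0 at y ∈ {10}; common: ∅.
  x = 1: f ≡ 0 at y ∈ ∅; g ≡ 0 at y ∈ {4}; common: ∅.
  x = 2: f ≡ 0 at y ∈ ∅; g ≡ 0 at y ∈ {5}; common: ∅.
  x = 3: f ≡ 0 at y ∈ ∅; g ≡ 0 at y ∈ {7}; common: ∅.
  x = 4: f ≡ 0 at y ∈ ∅; g ≡ 0 at y ∈ {2}; common: ∅.
  x = 5: f ≡ 0 at y ∈ ∅; g ≡ 0 at y ∈ ∅; common: ∅.
  x = 6: f ≡ 0 at y ∈ ∅; g ≡ 0 at y ∈ {0}; common: ∅.
  x = 7: f ≡ 0 at y ∈ ∅; g ≡ 0 at y ∈ {6}; common: ∅.
  x = 8: f ≡ 0 at y ∈ {0, 1, 2, 3, 4, 5, 6, 7, 8, 9, 10}; g ≡ 0 at y ∈ {8}; common: {8}.
  x = 9: f ≡ 0 at y ∈ ∅; g ≡ 0 at y ∈ {9}; common: ∅.
  x = 10: f ≡ 0 at y ∈ ∅; g ≡ 0 at y ∈ {3}; common: ∅.
Collecting: common zeros = {(8, 8)}, so the count is 1.
Comparison with the Bézout bound: 1 ≤ 2 = deg(f)·deg(g), as expected for curves with no common component (the affine F_11-count falls short of the bound because intersections may lie at infinity, over extension fields, or carry multiplicity).


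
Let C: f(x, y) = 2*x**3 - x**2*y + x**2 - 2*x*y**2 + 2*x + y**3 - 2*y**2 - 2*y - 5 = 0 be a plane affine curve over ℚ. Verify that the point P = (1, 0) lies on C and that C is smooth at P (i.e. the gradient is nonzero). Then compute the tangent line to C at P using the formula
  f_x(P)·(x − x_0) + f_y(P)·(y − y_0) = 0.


Tangent line at P: 10*x - 3*y - 10 = 0.

Step 1: f(1, 0) = 0, so P lies on C.
Step 2: partial derivatives
  f_x(x, y) = 6*x**2 - 2*x*y + 2*x - 2*y**2 + 2, f_y(x, y) = -x**2 - 4*x*y + 3*y**2 - 4*y - 2.
  f_x(P) = 10, f_y(P) = -3 (gradient nonzero, so P is smooth).
Step 3: tangent line at P: 10·(x − 1) + -3·(y − 0) = 0.
Expanding: 10*x - 3*y - 10 = 0.


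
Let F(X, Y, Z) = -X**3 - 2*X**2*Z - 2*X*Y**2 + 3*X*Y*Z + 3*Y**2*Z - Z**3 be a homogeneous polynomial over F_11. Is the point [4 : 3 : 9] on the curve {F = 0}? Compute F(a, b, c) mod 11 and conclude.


F(4,3,9) ≡ 8 (mod 11); P is NOT on the curve.

Evaluate F(4, 3, 9) term-by-term (mod 11).
  -X**3 ↦ -1·64·1·1 = -64
  -2*X**2*Z ↦ -2·16·1·9 = -288
  -2*X*Y**2 ↦ -2·4·9·1 = -72
  3*X*Y*Z ↦ 3·4·3·9 = 324
  3*Y**2*Z ↦ 3·1·9·9 = 243
  -Z**3 ↦ -1·1·1·729 = -729
Sum: F(4, 3, 9) = (-64) + (-288) + (-72) + (324) + (243) + (-729) = -586.
Reducing mod 11: -586 ≡ 8 (mod 11).
Since F(a, b, c) ≡ 8 ≠ 0 (mod 11), P does NOT lie on the curve.


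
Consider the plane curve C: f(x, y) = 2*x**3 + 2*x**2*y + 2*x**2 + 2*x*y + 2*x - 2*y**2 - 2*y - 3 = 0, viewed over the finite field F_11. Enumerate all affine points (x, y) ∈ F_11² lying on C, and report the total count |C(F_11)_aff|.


Affine F_11-points: {(2, 1), (2, 4), (4, 0), (4, 8), (5, 1), (5, 6), (6, 9), (6, 10), (8, 2), (8, 3), (9, 5), (9, 7)}; count = 12.

For each of the 121 pairs (x, y) ∈ F_11², evaluate f(x, y) mod 11. Record the zeros.
  x = 0: [0↦8, 1↦4, 2↦7, 3↦6, 4↦1, 5↦3, 6↦1, 7↦6, 8↦7, 9↦4, 10↦8]  zeros at y ∈ ∅
  x = 1: [0↦3, 1↦3, 2↦10, 3↦2, 4↦1, 5↦7, 6↦9, 7↦7, 8↦1, 9↦2, 10↦10]  zeros at y ∈ ∅
  x = 2: [0↦3, 1↦0, 2↦4, 3↦4, 4↦0, 5↦3, 6↦2, 7↦8, 8↦10, 9↦8, 10↦2]  zeros at y ∈ {1, 4}
  x = 3: [0↦9, 1↦7, 2↦1, 3↦2, 4↦10, 5↦3, 6↦3, 7↦10, 8↦2, 9↦1, 10↦7]  zeros at y ∈ ∅
  x = 4: [0↦0, 1↦3, 2↦2, 3↦8, 4↦10, 5↦8, 6↦2, 7↦3, 8↦0, 9↦4, 10↦4]  zeros at y ∈ {0, 8}
  x = 5: [0↦10, 1↦0, 2↦8, 3↦1, 4↦1, 5↦8, 6↦0, 7↦10, 8↦5, 9↦7, 10↦5]  zeros at y ∈ {1, 6}
  x = 6: [0↦7, 1↦10, 2↦9, 3↦4, 4↦6, 5↦4, 6↦9, 7↦10, 8↦7, 9↦0, 10↦0]  zeros at y ∈ {9, 10}
  x = 7: [0↦3, 1↦1, 2↦6, 3↦7, 4↦4, 5↦8, 6↦8, 7↦4, 8↦7, 9↦6, 10↦1]  zeros at y ∈ ∅
  x = 8: [0↦10, 1↦7, 2↦0, 3↦0, 4↦7, 5↦10, 6↦9, 7↦4, 8↦6, 9↦4, 10↦9]  zeros at y ∈ {2, 3}
  x = 9: [0↦7, 1↦7, 2↦3, 3↦6, 4↦5, 5↦0, 6↦2, 7↦0, 8↦5, 9↦6, 10↦3]  zeros at y ∈ {5, 7}
  x = 10: [0↦6, 1↦2, 2↦5, 3↦4, 4↦10, 5↦1, 6↦10, 7↦4, 8↦5, 9↦2, 10↦6]  zeros at y ∈ ∅
Collecting zeros: affine points = {(2, 1), (2, 4), (4, 0), (4, 8), (5, 1), (5, 6), (6, 9), (6, 10), (8, 2), (8, 3), (9, 5), (9, 7)}.
Total count |C(F_11)_aff| = 12.


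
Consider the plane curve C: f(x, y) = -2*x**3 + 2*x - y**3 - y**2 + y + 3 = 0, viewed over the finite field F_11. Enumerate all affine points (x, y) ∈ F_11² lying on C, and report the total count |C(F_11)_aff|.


Affine F_11-points: {(2, 5), (3, 2), (3, 4), (4, 6), (6, 1), (6, 10), (7, 5), (8, 8), (9, 6)}; count = 9.

For each of the 121 pairs (x, y) ∈ F_11², evaluate f(x, y) mod 11. Record the zeros.
  x = 0: [0↦3, 1↦2, 2↦4, 3↦3, 4↦4, 5↦1, 6↦10, 7↦3, 8↦7, 9↦5, 10↦2]  zeros at y ∈ ∅
  x = 1: [0↦3, 1↦2, 2↦4, 3↦3, 4↦4, 5↦1, 6↦10, 7↦3, 8↦7, 9↦5, 10↦2]  zeros at y ∈ ∅
  x = 2: [0↦2, 1↦1, 2↦3, 3↦2, 4↦3, 5↦0, 6↦9, 7↦2, 8↦6, 9↦4, 10↦1]  zeros at y ∈ {5}
  x = 3: [0↦10, 1↦9, 2↦0, 3↦10, 4↦0, 5↦8, 6↦6, 7↦10, 8↦3, 9↦1, 10↦9]  zeros at y ∈ {2, 4}
  x = 4: [0↦4, 1↦3, 2↦5, 3↦4, 4↦5, 5↦2, 6↦0, 7↦4, 8↦8, 9↦6, 10↦3]  zeros at y ∈ {6}
  x = 5: [0↦5, 1↦4, 2↦6, 3↦5, 4↦6, 5↦3, 6↦1, 7↦5, 8↦9, 9↦7, 10↦4]  zeros at y ∈ ∅
  x = 6: [0↦1, 1↦0, 2↦2, 3↦1, 4↦2, 5↦10, 6↦8, 7↦1, 8↦5, 9↦3, 10↦0]  zeros at y ∈ {1, 10}
  x = 7: [0↦2, 1↦1, 2↦3, 3↦2, 4↦3, 5↦0, 6↦9, 7↦2, 8↦6, 9↦4, 10↦1]  zeros at y ∈ {5}
  x = 8: [0↦7, 1↦6, 2↦8, 3↦7, 4↦8, 5↦5, 6↦3, 7↦7, 8↦0, 9↦9, 10↦6]  zeros at y ∈ {8}
  x = 9: [0↦4, 1↦3, 2↦5, 3↦4, 4↦5, 5↦2, 6↦0, 7↦4, 8↦8, 9↦6, 10↦3]  zeros at y ∈ {6}
  x = 10: [0↦3, 1↦2, 2↦4, 3↦3, 4↦4, 5↦1, 6↦10, 7↦3, 8↦7, 9↦5, 10↦2]  zeros at y ∈ ∅
Collecting zeros: affine points = {(2, 5), (3, 2), (3, 4), (4, 6), (6, 1), (6, 10), (7, 5), (8, 8), (9, 6)}.
Total count |C(F_11)_aff| = 9.


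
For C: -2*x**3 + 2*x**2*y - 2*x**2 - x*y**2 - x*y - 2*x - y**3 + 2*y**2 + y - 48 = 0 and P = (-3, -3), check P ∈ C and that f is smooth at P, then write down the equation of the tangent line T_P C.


Tangent line at P: -14*x - 35*y - 147 = 0.

Step 1: f(-3, -3) = 0, so P lies on C.
Step 2: partial derivatives
  f_x(x, y) = -6*x**2 + 4*x*y - 4*x - y**2 - y - 2, f_y(x, y) = 2*x**2 - 2*x*y - x - 3*y**2 + 4*y + 1.
  f_x(P) = -14, f_y(P) = -35 (gradient nonzero, so P is smooth).
Step 3: tangent line at P: -14·(x − -3) + -35·(y − -3) = 0.
Expanding: -14*x - 35*y - 147 = 0.


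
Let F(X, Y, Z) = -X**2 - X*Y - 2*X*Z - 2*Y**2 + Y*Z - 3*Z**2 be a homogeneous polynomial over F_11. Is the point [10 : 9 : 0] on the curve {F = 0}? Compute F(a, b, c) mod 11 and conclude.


F(10,9,0) ≡ 0 (mod 11); P is on the curve.

Evaluate F(10, 9, 0) term-by-term (mod 11).
  -X**2 ↦ -1·100·1·1 = -100
  -X*Y ↦ -1·10·9·1 = -90
  -2*X*Z ↦ -2·10·1·0 = 0
  -2*Y**2 ↦ -2·1·81·1 = -162
  Y*Z ↦ 1·1·9·0 = 0
  -3*Z**2 ↦ -3·1·1·0 = 0
Sum: F(10, 9, 0) = (-100) + (-90) + (0) + (-162) + (0) + (0) = -352.
Reducing mod 11: -352 ≡ 0 (mod 11).
Since F(a, b, c) ≡ 0 (mod 11), P lies on the curve.


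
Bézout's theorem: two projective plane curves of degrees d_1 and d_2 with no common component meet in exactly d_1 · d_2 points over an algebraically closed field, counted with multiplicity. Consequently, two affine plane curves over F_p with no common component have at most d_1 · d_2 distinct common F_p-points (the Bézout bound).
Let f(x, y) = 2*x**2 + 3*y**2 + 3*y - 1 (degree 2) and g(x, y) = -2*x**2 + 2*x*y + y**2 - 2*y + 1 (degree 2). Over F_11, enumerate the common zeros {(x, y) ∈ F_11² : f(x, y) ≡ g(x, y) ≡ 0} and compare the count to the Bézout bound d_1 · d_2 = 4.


Common zeros: {(8, 4)}; count = 1; Bézout bound = 4.

deg(f) = 2, deg(g) = 2, so Bézout bound = 4.
Scan x ∈ F_11. For each x, list the y ∈ F_11 with f(x, y) ≡ 0 and those with g(x, y) ≡ 0 (mod 11); the common zeros in that column are the intersection.
  x = 0: f ≡ 0 at y ∈ ∅; g ≡ 0 at y ∈ {1}; common: ∅.
  x = 1: f ≡ 0 at y ∈ ∅; g ≡ 0 at y ∈ {1, 10}; common: ∅.
  x = 2: f ≡ 0 at y ∈ ∅; g ≡ 0 at y ∈ ∅; common: ∅.
  x = 3: f ≡ 0 at y ∈ {4, 6}; g ≡ 0 at y ∈ ∅; common: ∅.
  x = 4: f ≡ 0 at y ∈ {5}; g ≡ 0 at y ∈ ∅; common: ∅.
  x = 5: f ≡ 0 at y ∈ {1, 9}; g ≡ 0 at y ∈ ∅; common: ∅.
  x = 6: f ≡ 0 at y ∈ {1, 9}; g ≡ 0 at y ∈ ∅; common: ∅.
  x = 7: f ≡ 0 at y ∈ {5}; g ≡ 0 at y ∈ {4, 6}; common: ∅.
  x = 8: f ≡ 0 at y ∈ {4, 6}; g ≡ 0 at y ∈ {4}; common: {4}.
  x = 9: f ≡ 0 at y ∈ ∅; g ≡ 0 at y ∈ {7, 10}; common: ∅.
  x = 10: f ≡ 0 at y ∈ ∅; g ≡ 0 at y ∈ {6, 9}; common: ∅.
Collecting: common zeros = {(8, 4)}, so the count is 1.
Comparison with the Bézout bound: 1 ≤ 4 = deg(f)·deg(g), as expected for curves with no common component (the affine F_11-count falls short of the bound because intersections may lie at infinity, over extension fields, or carry multiplicity).


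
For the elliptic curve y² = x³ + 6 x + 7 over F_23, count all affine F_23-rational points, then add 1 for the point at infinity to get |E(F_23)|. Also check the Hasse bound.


Affine points = {(2, 2), (2, 21), (3, 11), (3, 12), (4, 7), (4, 16), (5, 1), (5, 22), (6, 11), (6, 12), (7, 1), (7, 22), (9, 10), (9, 13), (10, 3), (10, 20), (11, 1), (11, 22), (12, 6), (12, 17), (14, 11), (14, 12), (16, 6), (16, 17), (17, 10), (17, 13), (18, 6), (18, 17), (20, 10), (20, 13), (22, 0)}; affine count = 31; |E(F_23)| = 32.

Discriminant check: Δ ∝ 4a³ + 27b² = 4·6³ + 27·7² = 4·216 + 27·49 ≡ 2 (mod 23). Nonzero ⇒ E is nonsingular.
For each x ∈ F_23, compute rhs = x³ + 6·x + 7 mod 23, then count y ∈ F_23 with y² ≡ rhs.
  x = 0: rhs = 7, matching y values: none (0 points).
  x = 1: rhs = 14, matching y values: none (0 points).
  x = 2: rhs = 4, matching y values: 2, 21 (2 points).
  x = 3: rhs = 6, matching y values: 11, 12 (2 points).
  x = 4: rhs = 3, matching y values: 7, 16 (2 points).
  x = 5: rhs = 1, matching y values: 1, 22 (2 points).
  x = 6: rhs = 6, matching y values: 11, 12 (2 points).
  x = 7: rhs = 1, matching y values: 1, 22 (2 points).
  x = 8: rhs = 15, matching y values: none (0 points).
  x = 9: rhs = 8, matching y values: 10, 13 (2 points).
  x = 10: rhs = 9, matching y values: 3, 20 (2 points).
  x = 11: rhs = 1, matching y values: 1, 22 (2 points).
  x = 12: rhs = 13, matching y values: 6, 17 (2 points).
  x = 13: rhs = 5, matching y values: none (0 points).
  x = 14: rhs = 6, matching y values: 11, 12 (2 points).
  x = 15: rhs = 22, matching y values: none (0 points).
  x = 16: rhs = 13, matching y values: 6, 17 (2 points).
  x = 17: rhs = 8, matching y values: 10, 13 (2 points).
  x = 18: rhs = 13, matching y values: 6, 17 (2 points).
  x = 19: rhs = 11, matching y values: none (0 points).
  x = 20: rhs = 8, matching y values: 10, 13 (2 points).
  x = 21: rhs = 10, matching y values: none (0 points).
  x = 22: rhs = 0, matching y values: 0 (1 points).
Total affine count: 31.
Full point count |E(F_23)| = 31 + 1 = 32.
Hasse bound: |32 − (23+1)| = |8| = 8 ≤ 2√23 ≈ 9.5917 ✓.


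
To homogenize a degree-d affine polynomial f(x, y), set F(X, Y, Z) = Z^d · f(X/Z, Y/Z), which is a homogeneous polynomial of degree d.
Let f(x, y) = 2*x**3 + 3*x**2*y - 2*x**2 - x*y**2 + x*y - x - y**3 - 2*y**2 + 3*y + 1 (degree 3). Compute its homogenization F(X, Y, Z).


F(X, Y, Z) = 2*X**3 + 3*X**2*Y - 2*X**2*Z - X*Y**2 + X*Y*Z - X*Z**2 - Y**3 - 2*Y**2*Z + 3*Y*Z**2 + Z**3

deg(f) = 3.
Substitute x = X/Z, y = Y/Z into f, then multiply by Z^3.
  monomial 2·x^3·y^0 ↦ 2·X^3·Y^0·Z^0.
  monomial 3·x^2·y^1 ↦ 3·X^2·Y^1·Z^0.
  monomial -2·x^2·y^0 ↦ -2·X^2·Y^0·Z^1.
  monomial -1·x^1·y^2 ↦ -1·X^1·Y^2·Z^0.
  monomial 1·x^1·y^1 ↦ 1·X^1·Y^1·Z^1.
  monomial -1·x^1·y^0 ↦ -1·X^1·Y^0·Z^2.
  monomial -1·x^0·y^3 ↦ -1·X^0·Y^3·Z^0.
  monomial -2·x^0·y^2 ↦ -2·X^0·Y^2·Z^1.
  monomial 3·x^0·y^1 ↦ 3·X^0·Y^1·Z^2.
  monomial 1·x^0·y^0 ↦ 1·X^0·Y^0·Z^3.
Collecting: F(X, Y, Z) = 2*X**3 + 3*X**2*Y - 2*X**2*Z - X*Y**2 + X*Y*Z - X*Z**2 - Y**3 - 2*Y**2*Z + 3*Y*Z**2 + Z**3.


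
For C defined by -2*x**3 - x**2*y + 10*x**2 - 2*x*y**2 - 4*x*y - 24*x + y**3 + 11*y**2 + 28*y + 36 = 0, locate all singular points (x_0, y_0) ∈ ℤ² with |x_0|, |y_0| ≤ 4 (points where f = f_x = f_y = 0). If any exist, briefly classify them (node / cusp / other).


Singular points: {(2, -2)}; classification: cusp.

Compute partial derivatives:
  f_x = -6*x**2 - 2*x*y + 20*x - 2*y**2 - 4*y - 24.
  f_y = -x**2 - 4*x*y - 4*x + 3*y**2 + 22*y + 28.
Scan x_0 ∈ {−4, ..., 4}. For each x_0, f_y(x_0, y) is a polynomial in y; find its integer roots y ∈ {−4, ..., 4}, then test f_x and f at those candidates.
  x = -4: f_y(-4, y) = 3*y**2 + 38*y + 28; no integer root y with |y| ≤ 4.
  x = -3: f_y(-3, y) = 3*y**2 + 34*y + 31; vanishes at y ∈ {-1}. (-3, -1): f_x = -142 ≠ 0.
  x = -2: f_y(-2, y) = 3*y**2 + 30*y + 32; no integer root y with |y| ≤ 4.
  x = -1: f_y(-1, y) = 3*y**2 + 26*y + 31; no integer root y with |y| ≤ 4.
  x = 0: f_y(0, y) = 3*y**2 + 22*y + 28; no integer root y with |y| ≤ 4.
  x = 1: f_y(1, y) = 3*y**2 + 18*y + 23; no integer root y with |y| ≤ 4.
  x = 2: f_y(2, y) = 3*y**2 + 14*y + 16; vanishes at y ∈ {-2}. (2, -2): f_x = 0, f = 0 — SINGULAR.
  x = 3: f_y(3, y) = 3*y**2 + 10*y + 7; vanishes at y ∈ {-1}. (3, -1): f_x = -10 ≠ 0.
  x = 4: f_y(4, y) = 3*y**2 + 6*y - 4; no integer root y with |y| ≤ 4.
Only singular point on the grid: (2, -2).
Classify: substitute x = 2 + u, y = -2 + v and expand: f = -2*u**3 - u**2*v - 2*u*v**2 + v**3 + v**2.
No constant or linear terms (consistent with a singular point). Quadratic part: v**2. Cubic part: -2*u**3 - u**2*v - 2*u*v**2 + v**3.
The quadratic part v**2 is a perfect square, so there is a single (double) tangent line v = 0, i.e. y = -2. Restricting the cubic part to that line (v = 0) leaves -2*u**3 ≠ 0, so f is not divisible by v and the branch is v² ≈ 2*u**3 to lowest order — this is a cusp.
Classification: cusp.


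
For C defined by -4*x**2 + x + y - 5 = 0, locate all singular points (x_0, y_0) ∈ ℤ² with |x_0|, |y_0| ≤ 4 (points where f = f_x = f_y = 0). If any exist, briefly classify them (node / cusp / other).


No singular points in the scanned grid; C is smooth there.

Compute partial derivatives:
  f_x = 1 - 8*x.
  f_y = 1.
f_y = 1 is a nonzero constant, so f_y never vanishes: no point (x, y) can satisfy f = f_x = f_y = 0. In particular no (x, y) ∈ {−4, ..., 4}² is singular; the curve is smooth.


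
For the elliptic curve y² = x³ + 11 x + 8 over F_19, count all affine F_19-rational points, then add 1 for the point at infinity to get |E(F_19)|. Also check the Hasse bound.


Affine points = {(1, 1), (1, 18), (2, 0), (3, 7), (3, 12), (5, 6), (5, 13), (6, 9), (6, 10), (8, 0), (9, 0), (10, 4), (10, 15), (11, 4), (11, 15), (12, 5), (12, 14), (13, 7), (13, 12), (16, 9), (16, 10), (17, 4), (17, 15)}; affine count = 23; |E(F_19)| = 24.

Discriminant check: Δ ∝ 4a³ + 27b² = 4·11³ + 27·8² = 4·1331 + 27·64 ≡ 3 (mod 19). Nonzero ⇒ E is nonsingular.
For each x ∈ F_19, compute rhs = x³ + 11·x + 8 mod 19, then count y ∈ F_19 with y² ≡ rhs.
  x = 0: rhs = 8, matching y values: none (0 points).
  x = 1: rhs = 1, matching y values: 1, 18 (2 points).
  x = 2: rhs = 0, matching y values: 0 (1 points).
  x = 3: rhs = 11, matching y values: 7, 12 (2 points).
  x = 4: rhs = 2, matching y values: none (0 points).
  x = 5: rhs = 17, matching y values: 6, 13 (2 points).
  x = 6: rhs = 5, matching y values: 9, 10 (2 points).
  x = 7: rhs = 10, matching y values: none (0 points).
  x = 8: rhs = 0, matching y values: 0 (1 points).
  x = 9: rhs = 0, matching y values: 0 (1 points).
  x = 10: rhs = 16, matching y values: 4, 15 (2 points).
  x = 11: rhs = 16, matching y values: 4, 15 (2 points).
  x = 12: rhs = 6, matching y values: 5, 14 (2 points).
  x = 13: rhs = 11, matching y values: 7, 12 (2 points).
  x = 14: rhs = 18, matching y values: none (0 points).
  x = 15: rhs = 14, matching y values: none (0 points).
  x = 16: rhs = 5, matching y values: 9, 10 (2 points).
  x = 17: rhs = 16, matching y values: 4, 15 (2 points).
  x = 18: rhs = 15, matching y values: none (0 points).
Total affine count: 23.
Full point count |E(F_19)| = 23 + 1 = 24.
Hasse bound: |24 − (19+1)| = |4| = 4 ≤ 2√19 ≈ 8.7178 ✓.


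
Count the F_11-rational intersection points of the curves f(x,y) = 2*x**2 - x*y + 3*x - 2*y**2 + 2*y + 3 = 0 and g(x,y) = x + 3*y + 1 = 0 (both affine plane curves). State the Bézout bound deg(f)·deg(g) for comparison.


Common zeros: {(5, 9), (9, 4)}; count = 2; Bézout bound = 2.

deg(f) = 2, deg(g) = 1, so Bézout bound = 2.
Scan x ∈ F_11. For each x, list the y ∈ F_11 with f(x, y) ≡ 0 and those with g(x, y) ≡ 0 (mod 11); the common zeros in that column are the intersection.
  x = 0: f ≡ 0 at y ∈ ∅; g ≡ 0 at y ∈ {7}; common: ∅.
  x = 1: f ≡ 0 at y ∈ ∅; g ≡ 0 at y ∈ {3}; common: ∅.
  x = 2: f ≡ 0 at y ∈ {5, 6}; g ≡ 0 at y ∈ {10}; common: ∅.
  x = 3: f ≡ 0 at y ∈ ∅; g ≡ 0 at y ∈ {6}; common: ∅.
  x = 4: f ≡ 0 at y ∈ ∅; g ≡ 0 at y ∈ {2}; common: ∅.
  x = 5: f ≡ 0 at y ∈ {6, 9}; g ≡ 0 at y ∈ {9}; common: {9}.
  x = 6: f ≡ 0 at y ∈ {2, 7}; g ≡ 0 at y ∈ {5}; common: ∅.
  x = 7: f ≡ 0 at y ∈ {7}; g ≡ 0 at y ∈ {1}; common: ∅.
  x = 8: f ≡ 0 at y ∈ {4}; g ≡ 0 at y ∈ {8}; common: ∅.
  x = 9: f ≡ 0 at y ∈ {4, 9}; g ≡ 0 at y ∈ {4}; common: {4}.
  x = 10: f ≡ 0 at y ∈ {2, 5}; g ≡ 0 at y ∈ {0}; common: ∅.
Collecting: common zeros = {(5, 9), (9, 4)}, so the count is 2.
Comparison with the Bézout bound: 2 ≤ 2 = deg(f)·deg(g), as expected for curves with no common component (the bound is attained).


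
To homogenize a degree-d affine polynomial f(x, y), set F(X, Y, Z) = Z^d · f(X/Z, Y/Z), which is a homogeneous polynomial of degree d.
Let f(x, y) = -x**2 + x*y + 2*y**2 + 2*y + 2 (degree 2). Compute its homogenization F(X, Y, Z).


F(X, Y, Z) = -X**2 + X*Y + 2*Y**2 + 2*Y*Z + 2*Z**2

deg(f) = 2.
Substitute x = X/Z, y = Y/Z into f, then multiply by Z^2.
  monomial -1·x^2·y^0 ↦ -1·X^2·Y^0·Z^0.
  monomial 1·x^1·y^1 ↦ 1·X^1·Y^1·Z^0.
  monomial 2·x^0·y^2 ↦ 2·X^0·Y^2·Z^0.
  monomial 2·x^0·y^1 ↦ 2·X^0·Y^1·Z^1.
  monomial 2·x^0·y^0 ↦ 2·X^0·Y^0·Z^2.
Collecting: F(X, Y, Z) = -X**2 + X*Y + 2*Y**2 + 2*Y*Z + 2*Z**2.


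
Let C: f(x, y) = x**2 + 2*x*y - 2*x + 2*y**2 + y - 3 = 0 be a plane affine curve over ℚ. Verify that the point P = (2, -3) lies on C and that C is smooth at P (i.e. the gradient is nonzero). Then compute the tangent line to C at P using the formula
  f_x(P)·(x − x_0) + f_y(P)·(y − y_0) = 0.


Tangent line at P: -4*x - 7*y - 13 = 0.

Step 1: f(2, -3) = 0, so P lies on C.
Step 2: partial derivatives
  f_x(x, y) = 2*x + 2*y - 2, f_y(x, y) = 2*x + 4*y + 1.
  f_x(P) = -4, f_y(P) = -7 (gradient nonzero, so P is smooth).
Step 3: tangent line at P: -4·(x − 2) + -7·(y − -3) = 0.
Expanding: -4*x - 7*y - 13 = 0.


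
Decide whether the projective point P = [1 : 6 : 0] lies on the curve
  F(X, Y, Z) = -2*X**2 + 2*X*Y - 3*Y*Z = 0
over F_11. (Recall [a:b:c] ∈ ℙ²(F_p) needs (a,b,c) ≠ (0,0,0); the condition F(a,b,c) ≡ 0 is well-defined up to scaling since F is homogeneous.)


F(1,6,0) ≡ 10 (mod 11); P is NOT on the curve.

Evaluate F(1, 6, 0) term-by-term (mod 11).
  -2*X**2 ↦ -2·1·1·1 = -2
  2*X*Y ↦ 2·1·6·1 = 12
  -3*Y*Z ↦ -3·1·6·0 = 0
Sum: F(1, 6, 0) = (-2) + (12) + (0) = 10.
Reducing mod 11: 10 ≡ 10 (mod 11).
Since F(a, b, c) ≡ 10 ≠ 0 (mod 11), P does NOT lie on the curve.


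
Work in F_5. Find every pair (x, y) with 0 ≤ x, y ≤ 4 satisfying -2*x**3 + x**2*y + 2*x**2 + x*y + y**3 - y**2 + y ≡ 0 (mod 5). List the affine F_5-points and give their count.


Affine F_5-points: {(0, 0), (1, 0), (1, 2), (1, 4), (2, 2), (4, 1), (4, 2), (4, 3)}; count = 8.

For each of the 25 pairs (x, y) ∈ F_5², evaluate f(x, y) mod 5. Record the zeros.
  x = 0: [0↦0, 1↦1, 2↦1, 3↦1, 4↦2]  zeros at y ∈ {0}
  x = 1: [0↦0, 1↦3, 2↦0, 3↦2, 4↦0]  zeros at y ∈ {0, 2, 4}
  x = 2: [0↦2, 1↦4, 2↦0, 3↦1, 4↦3]  zeros at y ∈ {2}
  x = 3: [0↦4, 1↦2, 2↦4, 3↦1, 4↦4]  zeros at y ∈ ∅
  x = 4: [0↦4, 1↦0, 2↦0, 3↦0, 4↦1]  zeros at y ∈ {1, 2, 3}
Collecting zeros: affine points = {(0, 0), (1, 0), (1, 2), (1, 4), (2, 2), (4, 1), (4, 2), (4, 3)}.
Total count |C(F_5)_aff| = 8.


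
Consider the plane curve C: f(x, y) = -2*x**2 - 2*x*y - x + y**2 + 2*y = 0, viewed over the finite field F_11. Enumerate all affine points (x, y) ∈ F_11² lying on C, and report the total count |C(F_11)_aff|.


Affine F_11-points: {(0, 0), (0, 9), (1, 5), (1, 6), (2, 1), (3, 7), (3, 8), (4, 2), (4, 4), (5, 0), (5, 8), (6, 3), (6, 7), (7, 3), (7, 9), (8, 4), (8, 10), (9, 6), (9, 10), (10, 2), (10, 5)}; count = 21.

For each of the 121 pairs (x, y) ∈ F_11², evaluate f(x, y) mod 11. Record the zeros.
  x = 0: [0↦0, 1↦3, 2↦8, 3↦4, 4↦2, 5↦2, 6↦4, 7↦8, 8↦3, 9↦0, 10↦10]  zeros at y ∈ {0, 9}
  x = 1: [0↦8, 1↦9, 2↦1, 3↦6, 4↦2, 5↦0, 6↦0, 7↦2, 8↦6, 9↦1, 10↦9]  zeros at y ∈ {5, 6}
  x = 2: [0↦1, 1↦0, 2↦1, 3↦4, 4↦9, 5↦5, 6↦3, 7↦3, 8↦5, 9↦9, 10↦4]  zeros at y ∈ {1}
  x = 3: [0↦1, 1↦9, 2↦8, 3↦9, 4↦1, 5↦6, 6↦2, 7↦0, 8↦0, 9↦2, 10↦6]  zeros at y ∈ {7, 8}
  x = 4: [0↦8, 1↦3, 2↦0, 3↦10, 4↦0, 5↦3, 6↦8, 7↦4, 8↦2, 9↦2, 10↦4]  zeros at y ∈ {2, 4}
  x = 5: [0↦0, 1↦4, 2↦10, 3↦7, 4↦6, 5↦7, 6↦10, 7↦4, 8↦0, 9↦9, 10↦9]  zeros at y ∈ {0, 8}
  x = 6: [0↦10, 1↦1, 2↦5, 3↦0, 4↦8, 5↦7, 6↦8, 7↦0, 8↦5, 9↦1, 10↦10]  zeros at y ∈ {3, 7}
  x = 7: [0↦5, 1↦5, 2↦7, 3↦0, 4↦6, 5↦3, 6↦2, 7↦3, 8↦6, 9↦0, 10↦7]  zeros at y ∈ {3, 9}
  x = 8: [0↦7, 1↦5, 2↦5, 3↦7, 4↦0, 5↦6, 6↦3, 7↦2, 8↦3, 9↦6, 10↦0]  zeros at y ∈ {4, 10}
  x = 9: [0↦5, 1↦1, 2↦10, 3↦10, 4↦1, 5↦5, 6↦0, 7↦8, 8↦7, 9↦8, 10↦0]  zeros at y ∈ {6, 10}
  x = 10: [0↦10, 1↦4, 2↦0, 3↦9, 4↦9, 5↦0, 6↦4, 7↦10, 8↦7, 9↦6, 10↦7]  zeros at y ∈ {2, 5}
Collecting zeros: affine points = {(0, 0), (0, 9), (1, 5), (1, 6), (2, 1), (3, 7), (3, 8), (4, 2), (4, 4), (5, 0), (5, 8), (6, 3), (6, 7), (7, 3), (7, 9), (8, 4), (8, 10), (9, 6), (9, 10), (10, 2), (10, 5)}.
Total count |C(F_11)_aff| = 21.


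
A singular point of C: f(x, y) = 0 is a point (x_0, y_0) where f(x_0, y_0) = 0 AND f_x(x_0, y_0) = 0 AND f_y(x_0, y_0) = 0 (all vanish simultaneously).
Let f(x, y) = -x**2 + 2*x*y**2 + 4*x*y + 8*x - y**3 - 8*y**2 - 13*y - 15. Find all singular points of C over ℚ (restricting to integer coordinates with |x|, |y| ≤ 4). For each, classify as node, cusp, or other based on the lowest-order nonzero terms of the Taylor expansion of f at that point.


Singular points: {(3, -1)}; classification: node.

Compute partial derivatives:
  f_x = -2*x + 2*y**2 + 4*y + 8.
  f_y = 4*x*y + 4*x - 3*y**2 - 16*y - 13.
Scan x_0 ∈ {−4, ..., 4}. For each x_0, f_y(x_0, y) is a polynomial in y; find its integer roots y ∈ {−4, ..., 4}, then test f_x and f at those candidates.
  x = -4: f_y(-4, y) = -3*y**2 - 32*y - 29; vanishes at y ∈ {-1}. (-4, -1): f_x = 14 ≠ 0.
  x = -3: f_y(-3, y) = -3*y**2 - 28*y - 25; vanishes at y ∈ {-1}. (-3, -1): f_x = 12 ≠ 0.
  x = -2: f_y(-2, y) = -3*y**2 - 24*y - 21; vanishes at y ∈ {-1}. (-2, -1): f_x = 10 ≠ 0.
  x = -1: f_y(-1, y) = -3*y**2 - 20*y - 17; vanishes at y ∈ {-1}. (-1, -1): f_x = 8 ≠ 0.
  x = 0: f_y(0, y) = -3*y**2 - 16*y - 13; vanishes at y ∈ {-1}. (0, -1): f_x = 6 ≠ 0.
  x = 1: f_y(1, y) = -3*y**2 - 12*y - 9; vanishes at y ∈ {-3, -1}. (1, -3): f_x = 12 ≠ 0; (1, -1): f_x = 4 ≠ 0.
  x = 2: f_y(2, y) = -3*y**2 - 8*y - 5; vanishes at y ∈ {-1}. (2, -1): f_x = 2 ≠ 0.
  x = 3: f_y(3, y) = -3*y**2 - 4*y - 1; vanishes at y ∈ {-1}. (3, -1): f_x = 0, f = 0 — SINGULAR.
  x = 4: f_y(4, y) = 3 - 3*y**2; vanishes at y ∈ {-1, 1}. (4, -1): f_x = -2 ≠ 0; (4, 1): f_x = 6 ≠ 0.
Only singular point on the grid: (3, -1).
Classify: substitute x = 3 + u, y = -1 + v and expand: f = -u**2 + 2*u*v**2 - v**3 + v**2.
No constant or linear terms (consistent with a singular point). Quadratic part: -u**2 + v**2. Cubic part: 2*u*v**2 - v**3.
The quadratic part v**2 - u**2 = (v − u)(v + u) splits into two distinct linear factors, so there are two distinct tangent lines y − -1 = ±(x − 3) — this is a node (ordinary double point).
Classification: node.


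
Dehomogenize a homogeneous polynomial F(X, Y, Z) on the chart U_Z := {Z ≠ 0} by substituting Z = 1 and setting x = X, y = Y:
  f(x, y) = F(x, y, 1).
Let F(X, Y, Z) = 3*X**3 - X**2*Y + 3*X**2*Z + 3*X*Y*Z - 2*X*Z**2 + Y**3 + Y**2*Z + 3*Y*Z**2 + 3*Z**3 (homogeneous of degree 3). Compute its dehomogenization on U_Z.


f(x, y) = 3*x**3 - x**2*y + 3*x**2 + 3*x*y - 2*x + y**3 + y**2 + 3*y + 3

On U_Z we set Z = 1. Each monomial c·X^i·Y^j·Z^k in F becomes c·x^i·y^j·1^k = c·x^i·y^j.
Substituting Z = 1: F(X, Y, 1) = 3*x**3 - x**2*y + 3*x**2 + 3*x*y - 2*x + y**3 + y**2 + 3*y + 3.
Note: deg(f) ≤ deg(F) = 3; strict inequality happens when F is divisible by Z (lost terms).


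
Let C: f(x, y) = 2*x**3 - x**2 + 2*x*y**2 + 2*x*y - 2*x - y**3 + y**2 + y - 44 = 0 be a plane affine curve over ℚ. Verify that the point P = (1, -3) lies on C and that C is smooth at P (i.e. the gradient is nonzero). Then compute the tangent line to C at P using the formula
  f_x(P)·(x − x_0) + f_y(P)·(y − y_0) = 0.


Tangent line at P: 14*x - 42*y - 140 = 0.

Step 1: f(1, -3) = 0, so P lies on C.
Step 2: partial derivatives
  f_x(x, y) = 6*x**2 - 2*x + 2*y**2 + 2*y - 2, f_y(x, y) = 4*x*y + 2*x - 3*y**2 + 2*y + 1.
  f_x(P) = 14, f_y(P) = -42 (gradient nonzero, so P is smooth).
Step 3: tangent line at P: 14·(x − 1) + -42·(y − -3) = 0.
Expanding: 14*x - 42*y - 140 = 0.


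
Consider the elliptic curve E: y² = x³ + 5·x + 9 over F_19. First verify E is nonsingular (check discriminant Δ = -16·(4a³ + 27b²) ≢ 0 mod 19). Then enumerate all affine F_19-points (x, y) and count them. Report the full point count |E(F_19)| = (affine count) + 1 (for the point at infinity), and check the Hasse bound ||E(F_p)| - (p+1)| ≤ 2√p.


Affine points = {(0, 3), (0, 16), (4, 6), (4, 13), (5, 8), (5, 11), (7, 8), (7, 11), (9, 2), (9, 17), (12, 7), (12, 12), (14, 7), (14, 12), (15, 1), (15, 18), (16, 9), (16, 10)}; affine count = 18; |E(F_19)| = 19.

Discriminant check: Δ ∝ 4a³ + 27b² = 4·5³ + 27·9² = 4·125 + 27·81 ≡ 8 (mod 19). Nonzero ⇒ E is nonsingular.
For each x ∈ F_19, compute rhs = x³ + 5·x + 9 mod 19, then count y ∈ F_19 with y² ≡ rhs.
  x = 0: rhs = 9, matching y values: 3, 16 (2 points).
  x = 1: rhs = 15, matching y values: none (0 points).
  x = 2: rhs = 8, matching y values: none (0 points).
  x = 3: rhs = 13, matching y values: none (0 points).
  x = 4: rhs = 17, matching y values: 6, 13 (2 points).
  x = 5: rhs = 7, matching y values: 8, 11 (2 points).
  x = 6: rhs = 8, matching y values: none (0 points).
  x = 7: rhs = 7, matching y values: 8, 11 (2 points).
  x = 8: rhs = 10, matching y values: none (0 points).
  x = 9: rhs = 4, matching y values: 2, 17 (2 points).
  x = 10: rhs = 14, matching y values: none (0 points).
  x = 11: rhs = 8, matching y values: none (0 points).
  x = 12: rhs = 11, matching y values: 7, 12 (2 points).
  x = 13: rhs = 10, matching y values: none (0 points).
  x = 14: rhs = 11, matching y values: 7, 12 (2 points).
  x = 15: rhs = 1, matching y values: 1, 18 (2 points).
  x = 16: rhs = 5, matching y values: 9, 10 (2 points).
  x = 17: rhs = 10, matching y values: none (0 points).
  x = 18: rhs = 3, matching y values: none (0 points).
Total affine count: 18.
Full point count |E(F_19)| = 18 + 1 = 19.
Hasse bound: |19 − (19+1)| = |-1| = 1 ≤ 2√19 ≈ 8.7178 ✓.


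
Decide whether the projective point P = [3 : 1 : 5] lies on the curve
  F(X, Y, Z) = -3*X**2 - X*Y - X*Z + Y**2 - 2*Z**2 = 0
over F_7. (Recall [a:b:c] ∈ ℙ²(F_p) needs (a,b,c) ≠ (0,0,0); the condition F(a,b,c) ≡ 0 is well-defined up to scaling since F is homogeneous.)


F(3,1,5) ≡ 4 (mod 7); P is NOT on the curve.

Evaluate F(3, 1, 5) term-by-term (mod 7).
  -3*X**2 ↦ -3·9·1·1 = -27
  -X*Y ↦ -1·3·1·1 = -3
  -X*Z ↦ -1·3·1·5 = -15
  Y**2 ↦ 1·1·1·1 = 1
  -2*Z**2 ↦ -2·1·1·25 = -50
Sum: F(3, 1, 5) = (-27) + (-3) + (-15) + (1) + (-50) = -94.
Reducing mod 7: -94 ≡ 4 (mod 7).
Since F(a, b, c) ≡ 4 ≠ 0 (mod 7), P does NOT lie on the curve.


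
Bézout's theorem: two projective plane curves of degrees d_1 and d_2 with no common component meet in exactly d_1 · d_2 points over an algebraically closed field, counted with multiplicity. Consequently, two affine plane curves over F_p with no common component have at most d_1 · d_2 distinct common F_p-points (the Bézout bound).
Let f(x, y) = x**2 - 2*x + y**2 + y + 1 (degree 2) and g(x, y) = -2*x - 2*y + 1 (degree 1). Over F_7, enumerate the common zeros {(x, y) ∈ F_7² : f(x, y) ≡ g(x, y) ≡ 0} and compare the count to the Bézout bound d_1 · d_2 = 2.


Common zeros: {(0, 4), (2, 2)}; count = 2; Bézout bound = 2.

deg(f) = 2, deg(g) = 1, so Bézout bound = 2.
Scan x ∈ F_7. For each x, list the y ∈ F_7 with f(x, y) ≡ 0 and those with g(x, y) ≡ 0 (mod 7); the common zeros in that column are the intersection.
  x = 0: f ≡ 0 at y ∈ {2, 4}; g ≡ 0 at y ∈ {4}; common: {4}.
  x = 1: f ≡ 0 at y ∈ {0, 6}; g ≡ 0 at y ∈ {3}; common: ∅.
  x = 2: f ≡ 0 at y ∈ {2, 4}; g ≡ 0 at y ∈ {2}; common: {2}.
  x = 3: f ≡ 0 at y ∈ ∅; g ≡ 0 at y ∈ {1}; common: ∅.
  x = 4: f ≡ 0 at y ∈ {3}; g ≡ 0 at y ∈ {0}; common: ∅.
  x = 5: f ≡ 0 at y ∈ {3}; g ≡ 0 at y ∈ {6}; common: ∅.
  x = 6: f ≡ 0 at y ∈ ∅; g ≡ 0 at y ∈ {5}; common: ∅.
Collecting: common zeros = {(0, 4), (2, 2)}, so the count is 2.
Comparison with the Bézout bound: 2 ≤ 2 = deg(f)·deg(g), as expected for curves with no common component (the bound is attained).


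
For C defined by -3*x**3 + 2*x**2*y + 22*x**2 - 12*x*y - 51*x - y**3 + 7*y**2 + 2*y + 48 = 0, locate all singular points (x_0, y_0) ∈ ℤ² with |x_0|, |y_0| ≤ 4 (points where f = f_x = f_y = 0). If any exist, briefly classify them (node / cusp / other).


Singular points: {(3, 2)}; classification: node.

Compute partial derivatives:
  f_x = -9*x**2 + 4*x*y + 44*x - 12*y - 51.
  f_y = 2*x**2 - 12*x - 3*y**2 + 14*y + 2.
Scan x_0 ∈ {−4, ..., 4}. For each x_0, f_y(x_0, y) is a polynomial in y; find its integer roots y ∈ {−4, ..., 4}, then test f_x and f at those candidates.
  x = -4: f_y(-4, y) = -3*y**2 + 14*y + 82; no integer root y with |y| ≤ 4.
  x = -3: f_y(-3, y) = -3*y**2 + 14*y + 56; no integer root y with |y| ≤ 4.
  x = -2: f_y(-2, y) = -3*y**2 + 14*y + 34; no integer root y with |y| ≤ 4.
  x = -1: f_y(-1, y) = -3*y**2 + 14*y + 16; no integer root y with |y| ≤ 4.
  x = 0: f_y(0, y) = -3*y**2 + 14*y + 2; no integer root y with |y| ≤ 4.
  x = 1: f_y(1, y) = -3*y**2 + 14*y - 8; vanishes at y ∈ {4}. (1, 4): f_x = -48 ≠ 0.
  x = 2: f_y(2, y) = -3*y**2 + 14*y - 14; no integer root y with |y| ≤ 4.
  x = 3: f_y(3, y) = -3*y**2 + 14*y - 16; vanishes at y ∈ {2}. (3, 2): f_x = 0, f = 0 — SINGULAR.
  x = 4: f_y(4, y) = -3*y**2 + 14*y - 14; no integer root y with |y| ≤ 4.
Only singular point on the grid: (3, 2).
Classify: substitute x = 3 + u, y = 2 + v and expand: f = -3*u**3 + 2*u**2*v - u**2 - v**3 + v**2.
No constant or linear terms (consistent with a singular point). Quadratic part: -u**2 + v**2. Cubic part: -3*u**3 + 2*u**2*v - v**3.
The quadratic part v**2 - u**2 = (v − u)(v + u) splits into two distinct linear factors, so there are two distinct tangent lines y − 2 = ±(x − 3) — this is a node (ordinary double point).
Classification: node.


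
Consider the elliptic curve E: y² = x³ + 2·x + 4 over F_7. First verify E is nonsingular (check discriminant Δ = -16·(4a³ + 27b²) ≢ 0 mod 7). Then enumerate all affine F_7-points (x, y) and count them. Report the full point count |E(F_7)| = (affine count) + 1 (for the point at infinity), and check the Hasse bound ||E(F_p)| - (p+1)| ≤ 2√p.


Affine points = {(0, 2), (0, 5), (1, 0), (2, 3), (2, 4), (3, 3), (3, 4), (6, 1), (6, 6)}; affine count = 9; |E(F_7)| = 10.

Discriminant check: Δ ∝ 4a³ + 27b² = 4·2³ + 27·4² = 4·8 + 27·16 ≡ 2 (mod 7). Nonzero ⇒ E is nonsingular.
For each x ∈ F_7, compute rhs = x³ + 2·x + 4 mod 7, then count y ∈ F_7 with y² ≡ rhs.
  x = 0: rhs = 4, matching y values: 2, 5 (2 points).
  x = 1: rhs = 0, matching y values: 0 (1 points).
  x = 2: rhs = 2, matching y values: 3, 4 (2 points).
  x = 3: rhs = 2, matching y values: 3, 4 (2 points).
  x = 4: rhs = 6, matching y values: none (0 points).
  x = 5: rhs = 6, matching y values: none (0 points).
  x = 6: rhs = 1, matching y values: 1, 6 (2 points).
Total affine count: 9.
Full point count |E(F_7)| = 9 + 1 = 10.
Hasse bound: |10 − (7+1)| = |2| = 2 ≤ 2√7 ≈ 5.2915 ✓.


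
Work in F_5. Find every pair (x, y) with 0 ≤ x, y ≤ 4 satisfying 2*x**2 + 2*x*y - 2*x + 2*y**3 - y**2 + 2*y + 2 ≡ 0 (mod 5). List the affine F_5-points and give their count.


Affine F_5-points: {(0, 1), (1, 4), (2, 2)}; count = 3.

For each of the 25 pairs (x, y) ∈ F_5², evaluate f(x, y) mod 5. Record the zeros.
  x = 0: [0↦2, 1↦0, 2↦3, 3↦3, 4↦2]  zeros at y ∈ {1}
  x = 1: [0↦2, 1↦2, 2↦2, 3↦4, 4↦0]  zeros at y ∈ {4}
  x = 2: [0↦1, 1↦3, 2↦0, 3↦4, 4↦2]  zeros at y ∈ {2}
  x = 3: [0↦4, 1↦3, 2↦2, 3↦3, 4↦3]  zeros at y ∈ ∅
  x = 4: [0↦1, 1↦2, 2↦3, 3↦1, 4↦3]  zeros at y ∈ ∅
Collecting zeros: affine points = {(0, 1), (1, 4), (2, 2)}.
Total count |C(F_5)_aff| = 3.


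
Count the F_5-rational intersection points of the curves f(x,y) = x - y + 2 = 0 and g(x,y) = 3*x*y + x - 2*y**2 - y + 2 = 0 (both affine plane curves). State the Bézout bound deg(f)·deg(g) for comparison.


Common zeros: {(3, 0), (4, 1)}; count = 2; Bézout bound = 2.

deg(f) = 1, deg(g) = 2, so Bézout bound = 2.
Scan x ∈ F_5. For each x, list the y ∈ F_5 with f(x, y) ≡ 0 and those with g(x, y) ≡ 0 (mod 5); the common zeros in that column are the intersection.
  x = 0: f ≡ 0 at y ∈ {2}; g ≡ 0 at y ∈ ∅; common: ∅.
  x = 1: f ≡ 0 at y ∈ {3}; g ≡ 0 at y ∈ ∅; common: ∅.
  x = 2: f ≡ 0 at y ∈ {4}; g ≡ 0 at y ∈ ∅; common: ∅.
  x = 3: f ≡ 0 at y ∈ {0}; g ≡ 0 at y ∈ {0, 4}; common: {0}.
  x = 4: f ≡ 0 at y ∈ {1}; g ≡ 0 at y ∈ {1, 2}; common: {1}.
Collecting: common zeros = {(3, 0), (4, 1)}, so the count is 2.
Comparison with the Bézout bound: 2 ≤ 2 = deg(f)·deg(g), as expected for curves with no common component (the bound is attained).
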